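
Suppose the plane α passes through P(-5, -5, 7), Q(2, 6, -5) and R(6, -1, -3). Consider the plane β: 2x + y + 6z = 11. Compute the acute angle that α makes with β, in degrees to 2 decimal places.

PQ = (7, 11, -12), PR = (11, 4, -10); a normal to α is PQ × PR = (-62, -62, -93).
Using P: α has equation -62x - 62y - 93z = -31.
cos θ = |n₁·n₂| / (|n₁||n₂|) = |-744| / (√16337 · √41).
θ = arccos(0.90906) ≈ 24.62°.

24.62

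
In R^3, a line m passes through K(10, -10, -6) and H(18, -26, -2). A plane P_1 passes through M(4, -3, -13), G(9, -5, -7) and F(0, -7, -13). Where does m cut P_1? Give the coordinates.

(8, -6, -7)

A direction vector for m is H − K = (8, -16, 4).
MG = (5, -2, 6), MF = (-4, -4, 0); a normal to P_1 is MG × MF = (24, -24, -28).
Using M: P_1 has equation 24x - 24y - 28z = 532.
Substitute r = (10, -10, -6) + t(8, -16, 4) into the plane: 648 + 464t = 532, so t = -1/4.
Intersection: (10, -10, -6) + (-1/4)·(8, -16, 4) = (8, -6, -7).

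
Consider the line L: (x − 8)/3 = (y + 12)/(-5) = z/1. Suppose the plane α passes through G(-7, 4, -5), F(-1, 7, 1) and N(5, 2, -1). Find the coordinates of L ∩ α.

L has direction (3, -5, 1) through (8, -12, 0).
GF = (6, 3, 6), GN = (12, -2, 4); a normal to α is GF × GN = (24, 48, -48).
Using G: α has equation 24x + 48y - 48z = 264.
Substitute r = (8, -12, 0) + t(3, -5, 1) into the plane: -384 + (-216)t = 264, so t = -3.
Intersection: (8, -12, 0) + (-3)·(3, -5, 1) = (-1, 3, -3).

(-1, 3, -3)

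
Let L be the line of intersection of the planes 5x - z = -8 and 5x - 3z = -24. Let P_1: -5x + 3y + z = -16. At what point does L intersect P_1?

Direction of L: (5, 0, -1) × (5, 0, -3) = (0, 10, 0).
A point on L: solving the two plane equations with y = 12 gives (0, 12, 8).
Substitute r = (0, 12, 8) + t(0, 10, 0) into the plane: 44 + 30t = -16, so t = -2.
Intersection: (0, 12, 8) + (-2)·(0, 10, 0) = (0, -8, 8).

(0, -8, 8)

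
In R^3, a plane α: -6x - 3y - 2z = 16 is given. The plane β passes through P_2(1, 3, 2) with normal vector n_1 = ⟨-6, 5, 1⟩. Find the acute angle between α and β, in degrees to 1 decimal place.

69.8

β: n_1·r = n_1·P_2 gives -6x + 5y + z = 11.
cos θ = |n₁·n₂| / (|n₁||n₂|) = |19| / (√49 · √62).
θ = arccos(0.34471) ≈ 69.8°.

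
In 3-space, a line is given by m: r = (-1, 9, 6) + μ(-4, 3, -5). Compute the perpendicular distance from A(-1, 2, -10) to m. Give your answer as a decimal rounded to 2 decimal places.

Taking (-1, 9, 6) on m with direction v = (-4, 3, -5): w = A − (-1, 9, 6) = (0, -7, -16), and w × v = (83, 64, -28).
Distance = |w × v| / |v| = √11769 / √50 ≈ 15.34.

15.34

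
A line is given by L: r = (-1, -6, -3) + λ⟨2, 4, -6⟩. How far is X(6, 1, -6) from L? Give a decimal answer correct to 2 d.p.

Taking (-1, -6, -3) on L with direction v = (2, 4, -6): w = X − (-1, -6, -3) = (7, 7, -3), and w × v = (-30, 36, 14).
Distance = |w × v| / |v| = √2392 / √56 ≈ 6.54.

6.54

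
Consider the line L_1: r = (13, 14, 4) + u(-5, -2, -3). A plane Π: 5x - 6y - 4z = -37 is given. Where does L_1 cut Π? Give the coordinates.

(3, 10, -2)

Substitute r = (13, 14, 4) + t(-5, -2, -3) into the plane: -35 + (-1)t = -37, so t = 2.
Intersection: (13, 14, 4) + 2·(-5, -2, -3) = (3, 10, -2).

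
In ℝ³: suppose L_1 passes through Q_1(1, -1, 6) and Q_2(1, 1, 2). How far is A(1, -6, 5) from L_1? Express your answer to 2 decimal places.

4.92

A direction vector for L_1 is Q_2 − Q_1 = (0, 2, -4).
Taking (1, -1, 6) on L_1 with direction v = (0, 2, -4): w = A − (1, -1, 6) = (0, -5, -1), and w × v = (22, 0, 0).
Distance = |w × v| / |v| = √484 / √20 ≈ 4.92.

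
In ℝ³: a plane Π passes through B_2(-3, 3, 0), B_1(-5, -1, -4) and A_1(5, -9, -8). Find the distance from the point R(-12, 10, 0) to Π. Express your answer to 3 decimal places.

2.544

B_2B_1 = (-2, -4, -4), B_2A_1 = (8, -12, -8); a normal to Π is B_2B_1 × B_2A_1 = (-16, -48, 56).
Using B_2: Π has equation -16x - 48y + 56z = -96.
n·R − d = (-16)·(-12) + (-48)·(10) + (56)·(0) − (-96) = -192; |n| = √5696.
Distance = |-192| / √5696 = 192/√5696 ≈ 2.544.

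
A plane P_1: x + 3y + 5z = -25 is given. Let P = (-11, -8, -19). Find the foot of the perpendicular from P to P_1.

(-8, 1, -4)

Foot = P − λn with λ = (n·P − d)/|n|² = (-130 − (-25))/35 = -3.
Foot = (-11, -8, -19) − (-3)·(1, 3, 5) = (-8, 1, -4).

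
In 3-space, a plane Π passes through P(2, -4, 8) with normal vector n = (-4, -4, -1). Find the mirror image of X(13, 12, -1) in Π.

(-11, -12, -7)

Π: n·r = n·P gives -4x - 4y - z = 0.
λ = (n·X − d)/|n|² = (-99 − 0)/33 = -3.
Reflection = X − 2λn = (13, 12, -1) − (-6)·(-4, -4, -1) = (-11, -12, -7).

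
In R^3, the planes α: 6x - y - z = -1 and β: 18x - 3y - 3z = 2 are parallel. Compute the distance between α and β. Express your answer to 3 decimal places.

Rescale β by 1/3: 6x - y - z = 2/3. Then distance = |-1 − (2/3)| / √38 ≈ 0.270.

0.270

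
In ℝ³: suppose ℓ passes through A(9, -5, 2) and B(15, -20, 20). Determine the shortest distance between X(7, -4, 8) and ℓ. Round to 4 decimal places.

A direction vector for ℓ is B − A = (6, -15, 18).
Taking (9, -5, 2) on ℓ with direction v = (6, -15, 18): w = X − (9, -5, 2) = (-2, 1, 6), and w × v = (108, 72, 24).
Distance = |w × v| / |v| = √17424 / √585 ≈ 5.4575.

5.4575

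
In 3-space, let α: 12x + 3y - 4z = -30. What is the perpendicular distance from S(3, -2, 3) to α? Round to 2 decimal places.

n·S − d = (12)·(3) + (3)·(-2) + (-4)·(3) − (-30) = 48; |n| = √169.
Distance = |48| / √169 = 48/√169 ≈ 3.69.

3.69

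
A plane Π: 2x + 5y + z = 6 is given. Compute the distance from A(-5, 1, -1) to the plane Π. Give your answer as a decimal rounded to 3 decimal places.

n·A − d = (2)·(-5) + (5)·(1) + (1)·(-1) − 6 = -12; |n| = √30.
Distance = |-12| / √30 = 12/√30 ≈ 2.191.

2.191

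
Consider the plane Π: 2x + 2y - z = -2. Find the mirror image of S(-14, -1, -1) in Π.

(-2, 11, -7)

λ = (n·S − d)/|n|² = (-29 − (-2))/9 = -3.
Reflection = S − 2λn = (-14, -1, -1) − (-6)·(2, 2, -1) = (-2, 11, -7).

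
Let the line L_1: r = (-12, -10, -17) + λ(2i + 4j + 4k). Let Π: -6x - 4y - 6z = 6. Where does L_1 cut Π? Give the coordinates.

(-4, 6, -1)

Substitute r = (-12, -10, -17) + t(2, 4, 4) into the plane: 214 + (-52)t = 6, so t = 4.
Intersection: (-12, -10, -17) + 4·(2, 4, 4) = (-4, 6, -1).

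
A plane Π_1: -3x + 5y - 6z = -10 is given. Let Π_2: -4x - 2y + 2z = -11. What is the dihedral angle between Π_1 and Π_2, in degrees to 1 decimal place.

75.9

cos θ = |n₁·n₂| / (|n₁||n₂|) = |-10| / (√70 · √24).
θ = arccos(0.24398) ≈ 75.9°.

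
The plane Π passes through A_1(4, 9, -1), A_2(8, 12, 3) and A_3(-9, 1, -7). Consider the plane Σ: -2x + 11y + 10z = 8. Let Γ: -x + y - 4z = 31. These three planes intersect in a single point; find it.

A_1A_2 = (4, 3, 4), A_1A_3 = (-13, -8, -6); a normal to Π is A_1A_2 × A_1A_3 = (14, -28, 7).
Using A_1: Π has equation 14x - 28y + 7z = -203.
Solving the 3×3 linear system 14x - 28y + 7z = -203, -2x + 11y + 10z = 8, -x + y - 4z = 31 (e.g. by elimination or Cramer's rule, determinant = -189) gives (5, 8, -7).

(5, 8, -7)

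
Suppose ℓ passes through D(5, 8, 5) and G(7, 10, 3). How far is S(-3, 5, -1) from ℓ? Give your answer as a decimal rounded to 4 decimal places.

10.0333

A direction vector for ℓ is G − D = (2, 2, -2).
Taking (5, 8, 5) on ℓ with direction v = (2, 2, -2): w = S − (5, 8, 5) = (-8, -3, -6), and w × v = (18, -28, -10).
Distance = |w × v| / |v| = √1208 / √12 ≈ 10.0333.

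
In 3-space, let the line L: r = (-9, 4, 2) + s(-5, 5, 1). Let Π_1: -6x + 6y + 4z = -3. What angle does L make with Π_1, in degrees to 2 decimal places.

72.81

sin θ = |n·v| / (|n||v|) = |64| / (√88 · √51) = 0.95533.
θ ≈ 72.81°.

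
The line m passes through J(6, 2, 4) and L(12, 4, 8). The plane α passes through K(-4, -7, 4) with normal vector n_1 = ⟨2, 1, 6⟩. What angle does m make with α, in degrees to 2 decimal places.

52.47

A direction vector for m is L − J = (6, 2, 4).
α: n_1·r = n_1·K gives 2x + y + 6z = 9.
sin θ = |n·v| / (|n||v|) = |38| / (√41 · √56) = 0.79304.
θ ≈ 52.47°.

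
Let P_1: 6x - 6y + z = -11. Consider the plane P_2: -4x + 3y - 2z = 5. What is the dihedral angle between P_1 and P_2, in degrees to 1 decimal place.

cos θ = |n₁·n₂| / (|n₁||n₂|) = |-44| / (√73 · √29).
θ = arccos(0.95630) ≈ 17.0°.

17.0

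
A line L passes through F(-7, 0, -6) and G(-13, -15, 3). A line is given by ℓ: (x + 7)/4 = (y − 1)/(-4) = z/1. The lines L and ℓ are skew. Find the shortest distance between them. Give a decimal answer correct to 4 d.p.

A direction vector for L is G − F = (-6, -15, 9).
ℓ has direction (4, -4, 1) through (-7, 1, 0).
Common perpendicular direction n = (-6, -15, 9) × (4, -4, 1) = (21, 42, 84).
With w = (-7, 1, 0) − (-7, 0, -6) = (0, 1, 6), w · n = 546.
Distance = |w · n| / |n| = |546| / √9261 ≈ 5.6737.

5.6737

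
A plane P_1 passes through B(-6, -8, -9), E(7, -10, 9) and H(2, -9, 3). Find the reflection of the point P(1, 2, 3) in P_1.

(-7, -14, 7)

BE = (13, -2, 18), BH = (8, -1, 12); a normal to P_1 is BE × BH = (-6, -12, 3).
Using B: P_1 has equation -6x - 12y + 3z = 105.
λ = (n·P − d)/|n|² = (-21 − 105)/189 = -2/3.
Reflection = P − 2λn = (1, 2, 3) − (-4/3)·(-6, -12, 3) = (-7, -14, 7).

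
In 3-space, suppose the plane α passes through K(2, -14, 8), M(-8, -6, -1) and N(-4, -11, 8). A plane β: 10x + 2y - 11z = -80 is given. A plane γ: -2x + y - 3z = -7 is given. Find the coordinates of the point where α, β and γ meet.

KM = (-10, 8, -9), KN = (-6, 3, 0); a normal to α is KM × KN = (27, 54, 18).
Using K: α has equation 27x + 54y + 18z = -558.
Solving the 3×3 linear system 27x + 54y + 18z = -558, 10x + 2y - 11z = -80, -2x + y - 3z = -7 (e.g. by elimination or Cramer's rule, determinant = 3195) gives (-4, -9, 2).

(-4, -9, 2)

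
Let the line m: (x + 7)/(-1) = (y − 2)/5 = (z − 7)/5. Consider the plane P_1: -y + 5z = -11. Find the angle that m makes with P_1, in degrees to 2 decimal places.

m has direction (-1, 5, 5) through (-7, 2, 7).
sin θ = |n·v| / (|n||v|) = |20| / (√26 · √51) = 0.54924.
θ ≈ 33.31°.

33.31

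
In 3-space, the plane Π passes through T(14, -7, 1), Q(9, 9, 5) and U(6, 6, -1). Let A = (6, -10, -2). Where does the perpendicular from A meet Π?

(10, -8, -5)

TQ = (-5, 16, 4), TU = (-8, 13, -2); a normal to Π is TQ × TU = (-84, -42, 63).
Using T: Π has equation -84x - 42y + 63z = -819.
Foot = A − λn with λ = (n·A − d)/|n|² = (-210 − (-819))/12789 = 1/21.
Foot = (6, -10, -2) − (1/21)·(-84, -42, 63) = (10, -8, -5).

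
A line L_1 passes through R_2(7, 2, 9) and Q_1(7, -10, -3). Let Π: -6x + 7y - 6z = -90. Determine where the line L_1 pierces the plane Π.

A direction vector for L_1 is Q_1 − R_2 = (0, -12, -12).
Substitute r = (7, 2, 9) + t(0, -12, -12) into the plane: -82 + (-12)t = -90, so t = 2/3.
Intersection: (7, 2, 9) + (2/3)·(0, -12, -12) = (7, -6, 1).

(7, -6, 1)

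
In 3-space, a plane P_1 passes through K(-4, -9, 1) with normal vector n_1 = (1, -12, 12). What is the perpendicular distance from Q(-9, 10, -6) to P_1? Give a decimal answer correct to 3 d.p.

P_1: n_1·r = n_1·K gives x - 12y + 12z = 116.
n·Q − d = (1)·(-9) + (-12)·(10) + (12)·(-6) − 116 = -317; |n| = √289.
Distance = |-317| / √289 = 317/√289 ≈ 18.647.

18.647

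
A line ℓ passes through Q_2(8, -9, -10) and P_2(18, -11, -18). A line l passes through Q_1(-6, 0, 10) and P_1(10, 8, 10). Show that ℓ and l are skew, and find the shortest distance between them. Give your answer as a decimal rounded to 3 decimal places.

A direction vector for ℓ is P_2 − Q_2 = (10, -2, -8).
A direction vector for l is P_1 − Q_1 = (16, 8, 0).
Common perpendicular direction n = (10, -2, -8) × (16, 8, 0) = (64, -128, 112).
With w = (-6, 0, 10) − (8, -9, -10) = (-14, 9, 20), w · n = 192.
Since n ≠ 0 the lines are not parallel, and w · n = 192 ≠ 0 so they do not intersect; hence they are skew.
Distance = |w · n| / |n| = |192| / √33024 ≈ 1.057.

1.057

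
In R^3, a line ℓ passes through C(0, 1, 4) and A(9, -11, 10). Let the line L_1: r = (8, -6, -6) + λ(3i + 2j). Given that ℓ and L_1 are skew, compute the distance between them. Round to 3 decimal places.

13.099

A direction vector for ℓ is A − C = (9, -12, 6).
Common perpendicular direction n = (9, -12, 6) × (3, 2, 0) = (-12, 18, 54).
With w = (8, -6, -6) − (0, 1, 4) = (8, -7, -10), w · n = -762.
Distance = |w · n| / |n| = |-762| / √3384 ≈ 13.099.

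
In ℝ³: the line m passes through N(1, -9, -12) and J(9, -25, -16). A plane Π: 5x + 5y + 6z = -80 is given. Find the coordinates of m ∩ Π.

(-3, -1, -10)

A direction vector for m is J − N = (8, -16, -4).
Substitute r = (1, -9, -12) + t(8, -16, -4) into the plane: -112 + (-64)t = -80, so t = -1/2.
Intersection: (1, -9, -12) + (-1/2)·(8, -16, -4) = (-3, -1, -10).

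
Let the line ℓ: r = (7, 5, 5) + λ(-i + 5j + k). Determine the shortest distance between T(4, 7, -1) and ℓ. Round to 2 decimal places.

6.87

Taking (7, 5, 5) on ℓ with direction v = (-1, 5, 1): w = T − (7, 5, 5) = (-3, 2, -6), and w × v = (32, 9, -13).
Distance = |w × v| / |v| = √1274 / √27 ≈ 6.87.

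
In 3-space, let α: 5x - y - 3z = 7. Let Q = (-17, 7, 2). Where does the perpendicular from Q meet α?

Foot = Q − λn with λ = (n·Q − d)/|n|² = (-98 − 7)/35 = -3.
Foot = (-17, 7, 2) − (-3)·(5, -1, -3) = (-2, 4, -7).

(-2, 4, -7)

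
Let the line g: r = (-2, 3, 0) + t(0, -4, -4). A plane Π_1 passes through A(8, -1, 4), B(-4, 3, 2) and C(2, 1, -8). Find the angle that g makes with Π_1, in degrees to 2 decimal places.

AB = (-12, 4, -2), AC = (-6, 2, -12); a normal to Π_1 is AB × AC = (-44, -132, 0).
Using A: Π_1 has equation -44x - 132y = -220.
sin θ = |n·v| / (|n||v|) = |528| / (√19360 · √32) = 0.67082.
θ ≈ 42.13°.

42.13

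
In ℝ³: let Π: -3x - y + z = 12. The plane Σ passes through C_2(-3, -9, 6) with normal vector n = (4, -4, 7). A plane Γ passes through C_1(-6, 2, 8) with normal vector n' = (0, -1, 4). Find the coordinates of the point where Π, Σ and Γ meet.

Σ: n·r = n·C_2 gives 4x - 4y + 7z = 66.
Γ: n'·r = n'·C_1 gives -y + 4z = 30.
Solving the 3×3 linear system -3x - y + z = 12, 4x - 4y + 7z = 66, -y + 4z = 30 (e.g. by elimination or Cramer's rule, determinant = 39) gives (0, -6, 6).

(0, -6, 6)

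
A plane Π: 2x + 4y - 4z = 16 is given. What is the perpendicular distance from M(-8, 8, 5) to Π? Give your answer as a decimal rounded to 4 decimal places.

n·M − d = (2)·(-8) + (4)·(8) + (-4)·(5) − 16 = -20; |n| = √36.
Distance = |-20| / √36 = 20/√36 ≈ 3.3333.

3.3333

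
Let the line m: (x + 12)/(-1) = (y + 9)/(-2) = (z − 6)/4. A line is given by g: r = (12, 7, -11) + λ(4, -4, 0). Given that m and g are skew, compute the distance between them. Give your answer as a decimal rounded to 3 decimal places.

m has direction (-1, -2, 4) through (-12, -9, 6).
Common perpendicular direction n = (-1, -2, 4) × (4, -4, 0) = (16, 16, 12).
With w = (12, 7, -11) − (-12, -9, 6) = (24, 16, -17), w · n = 436.
Distance = |w · n| / |n| = |436| / √656 ≈ 17.023.

17.023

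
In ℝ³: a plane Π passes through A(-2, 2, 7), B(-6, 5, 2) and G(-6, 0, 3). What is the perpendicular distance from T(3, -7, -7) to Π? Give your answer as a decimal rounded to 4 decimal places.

14.2000

AB = (-4, 3, -5), AG = (-4, -2, -4); a normal to Π is AB × AG = (-22, 4, 20).
Using A: Π has equation -22x + 4y + 20z = 192.
n·T − d = (-22)·(3) + (4)·(-7) + (20)·(-7) − 192 = -426; |n| = √900.
Distance = |-426| / √900 = 426/√900 ≈ 14.2000.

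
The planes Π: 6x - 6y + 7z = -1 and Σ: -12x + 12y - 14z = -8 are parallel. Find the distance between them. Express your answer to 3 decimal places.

Rescale Σ by 1/(-2): 6x - 6y + 7z = 4. Then distance = |-1 − 4| / √121 ≈ 0.455.

0.455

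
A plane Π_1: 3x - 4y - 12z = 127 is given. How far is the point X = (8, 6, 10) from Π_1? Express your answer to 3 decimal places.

19.000

n·X − d = (3)·(8) + (-4)·(6) + (-12)·(10) − 127 = -247; |n| = √169.
Distance = |-247| / √169 = 247/√169 ≈ 19.000.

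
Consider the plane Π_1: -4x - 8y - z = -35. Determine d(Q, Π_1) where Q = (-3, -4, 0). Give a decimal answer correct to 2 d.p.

n·Q − d = (-4)·(-3) + (-8)·(-4) + (-1)·(0) − (-35) = 79; |n| = √81.
Distance = |79| / √81 = 79/√81 ≈ 8.78.

8.78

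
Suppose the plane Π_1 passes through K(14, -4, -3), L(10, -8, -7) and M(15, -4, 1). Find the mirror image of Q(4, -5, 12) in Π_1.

(20, -17, 8)

KL = (-4, -4, -4), KM = (1, 0, 4); a normal to Π_1 is KL × KM = (-16, 12, 4).
Using K: Π_1 has equation -16x + 12y + 4z = -284.
λ = (n·Q − d)/|n|² = (-76 − (-284))/416 = 1/2.
Reflection = Q − 2λn = (4, -5, 12) − 1·(-16, 12, 4) = (20, -17, 8).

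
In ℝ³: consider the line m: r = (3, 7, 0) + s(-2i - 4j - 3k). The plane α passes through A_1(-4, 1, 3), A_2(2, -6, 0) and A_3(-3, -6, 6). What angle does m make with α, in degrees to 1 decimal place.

60.0

A_1A_2 = (6, -7, -3), A_1A_3 = (1, -7, 3); a normal to α is A_1A_2 × A_1A_3 = (-42, -21, -35).
Using A_1: α has equation -42x - 21y - 35z = 42.
sin θ = |n·v| / (|n||v|) = |273| / (√3430 · √29) = 0.86560.
θ ≈ 60.0°.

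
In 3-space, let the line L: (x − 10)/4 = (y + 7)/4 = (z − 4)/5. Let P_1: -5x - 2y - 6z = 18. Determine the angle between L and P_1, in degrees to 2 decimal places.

L has direction (4, 4, 5) through (10, -7, 4).
sin θ = |n·v| / (|n||v|) = |-58| / (√65 · √57) = 0.95287.
θ ≈ 72.34°.

72.34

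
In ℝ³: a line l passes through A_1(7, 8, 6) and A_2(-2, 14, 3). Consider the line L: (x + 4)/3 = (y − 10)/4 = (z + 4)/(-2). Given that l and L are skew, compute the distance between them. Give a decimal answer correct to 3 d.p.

8.050

A direction vector for l is A_2 − A_1 = (-9, 6, -3).
L has direction (3, 4, -2) through (-4, 10, -4).
Common perpendicular direction n = (-9, 6, -3) × (3, 4, -2) = (0, -27, -54).
With w = (-4, 10, -4) − (7, 8, 6) = (-11, 2, -10), w · n = 486.
Distance = |w · n| / |n| = |486| / √3645 ≈ 8.050.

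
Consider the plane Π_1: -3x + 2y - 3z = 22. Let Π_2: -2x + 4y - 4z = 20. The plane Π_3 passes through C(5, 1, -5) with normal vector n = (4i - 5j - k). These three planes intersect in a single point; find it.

(-2, -4, -8)

Π_3: n·r = n·C gives 4x - 5y - z = 20.
Solving the 3×3 linear system -3x + 2y - 3z = 22, -2x + 4y - 4z = 20, 4x - 5y - z = 20 (e.g. by elimination or Cramer's rule, determinant = 54) gives (-2, -4, -8).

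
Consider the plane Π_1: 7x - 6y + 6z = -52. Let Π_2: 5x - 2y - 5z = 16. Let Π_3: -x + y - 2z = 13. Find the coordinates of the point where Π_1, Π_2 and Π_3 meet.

Solving the 3×3 linear system 7x - 6y + 6z = -52, 5x - 2y - 5z = 16, -x + y - 2z = 13 (e.g. by elimination or Cramer's rule, determinant = -9) gives (2, 7, -4).

(2, 7, -4)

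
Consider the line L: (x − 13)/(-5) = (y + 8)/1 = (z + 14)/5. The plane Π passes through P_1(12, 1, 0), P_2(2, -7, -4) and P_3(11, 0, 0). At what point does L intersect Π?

(3, -6, -4)

L has direction (-5, 1, 5) through (13, -8, -14).
P_1P_2 = (-10, -8, -4), P_1P_3 = (-1, -1, 0); a normal to Π is P_1P_2 × P_1P_3 = (-4, 4, 2).
Using P_1: Π has equation -4x + 4y + 2z = -44.
Substitute r = (13, -8, -14) + t(-5, 1, 5) into the plane: -112 + 34t = -44, so t = 2.
Intersection: (13, -8, -14) + 2·(-5, 1, 5) = (3, -6, -4).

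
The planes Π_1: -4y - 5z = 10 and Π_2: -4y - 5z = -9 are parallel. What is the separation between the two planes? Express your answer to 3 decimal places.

2.967

Same normal n = (0, -4, -5) with |n| = √41; distance = |10 − (-9)| / |n| = 19/√41 ≈ 2.967.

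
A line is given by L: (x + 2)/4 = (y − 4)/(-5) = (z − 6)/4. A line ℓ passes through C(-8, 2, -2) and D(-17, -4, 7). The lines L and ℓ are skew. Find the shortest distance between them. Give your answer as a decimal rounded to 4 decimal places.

L has direction (4, -5, 4) through (-2, 4, 6).
A direction vector for ℓ is D − C = (-9, -6, 9).
Common perpendicular direction n = (4, -5, 4) × (-9, -6, 9) = (-21, -72, -69).
With w = (-8, 2, -2) − (-2, 4, 6) = (-6, -2, -8), w · n = 822.
Distance = |w · n| / |n| = |822| / √10386 ≈ 8.0658.

8.0658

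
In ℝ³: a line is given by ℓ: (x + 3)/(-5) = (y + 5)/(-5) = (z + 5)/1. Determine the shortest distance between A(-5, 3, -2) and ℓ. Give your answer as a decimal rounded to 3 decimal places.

7.919

ℓ has direction (-5, -5, 1) through (-3, -5, -5).
Taking (-3, -5, -5) on ℓ with direction v = (-5, -5, 1): w = A − (-3, -5, -5) = (-2, 8, 3), and w × v = (23, -13, 50).
Distance = |w × v| / |v| = √3198 / √51 ≈ 7.919.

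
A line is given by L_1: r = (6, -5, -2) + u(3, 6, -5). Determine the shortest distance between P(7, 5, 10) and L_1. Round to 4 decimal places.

Taking (6, -5, -2) on L_1 with direction v = (3, 6, -5): w = P − (6, -5, -2) = (1, 10, 12), and w × v = (-122, 41, -24).
Distance = |w × v| / |v| = √17141 / √70 ≈ 15.6484.

15.6484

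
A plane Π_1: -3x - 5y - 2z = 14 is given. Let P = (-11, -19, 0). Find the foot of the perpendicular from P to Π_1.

(-2, -4, 6)

Foot = P − λn with λ = (n·P − d)/|n|² = (128 − 14)/38 = 3.
Foot = (-11, -19, 0) − 3·(-3, -5, -2) = (-2, -4, 6).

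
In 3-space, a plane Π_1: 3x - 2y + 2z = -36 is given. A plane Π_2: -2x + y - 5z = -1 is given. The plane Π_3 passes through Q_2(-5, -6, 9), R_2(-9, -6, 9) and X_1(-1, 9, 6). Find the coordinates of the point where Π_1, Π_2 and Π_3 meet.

(-10, 9, 6)

Q_2R_2 = (-4, 0, 0), Q_2X_1 = (4, 15, -3); a normal to Π_3 is Q_2R_2 × Q_2X_1 = (0, -12, -60).
Using Q_2: Π_3 has equation -12y - 60z = -468.
Solving the 3×3 linear system 3x - 2y + 2z = -36, -2x + y - 5z = -1, -12y - 60z = -468 (e.g. by elimination or Cramer's rule, determinant = -72) gives (-10, 9, 6).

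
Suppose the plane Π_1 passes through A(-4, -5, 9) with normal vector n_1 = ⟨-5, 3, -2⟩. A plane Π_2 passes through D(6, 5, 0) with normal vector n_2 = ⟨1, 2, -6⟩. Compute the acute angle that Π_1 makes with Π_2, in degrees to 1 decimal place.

70.8

Π_1: n_1·r = n_1·A gives -5x + 3y - 2z = -13.
Π_2: n_2·r = n_2·D gives x + 2y - 6z = 16.
cos θ = |n₁·n₂| / (|n₁||n₂|) = |13| / (√38 · √41).
θ = arccos(0.32935) ≈ 70.8°.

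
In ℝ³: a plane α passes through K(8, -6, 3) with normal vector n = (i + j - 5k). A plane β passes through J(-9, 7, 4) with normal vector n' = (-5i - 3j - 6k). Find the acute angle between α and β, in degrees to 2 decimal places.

α: n·r = n·K gives x + y - 5z = -13.
β: n'·r = n'·J gives -5x - 3y - 6z = 0.
cos θ = |n₁·n₂| / (|n₁||n₂|) = |22| / (√27 · √70).
θ = arccos(0.50605) ≈ 59.60°.

59.60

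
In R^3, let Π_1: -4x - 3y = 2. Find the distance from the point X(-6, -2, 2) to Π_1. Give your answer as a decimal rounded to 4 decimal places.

n·X − d = (-4)·(-6) + (-3)·(-2) + (0)·(2) − 2 = 28; |n| = √25.
Distance = |28| / √25 = 28/√25 ≈ 5.6000.

5.6000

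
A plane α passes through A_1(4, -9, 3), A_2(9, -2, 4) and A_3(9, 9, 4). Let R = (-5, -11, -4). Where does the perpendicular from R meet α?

(-6, -11, 1)

A_1A_2 = (5, 7, 1), A_1A_3 = (5, 18, 1); a normal to α is A_1A_2 × A_1A_3 = (-11, 0, 55).
Using A_1: α has equation -11x + 55z = 121.
Foot = R − λn with λ = (n·R − d)/|n|² = (-165 − 121)/3146 = -1/11.
Foot = (-5, -11, -4) − (-1/11)·(-11, 0, 55) = (-6, -11, 1).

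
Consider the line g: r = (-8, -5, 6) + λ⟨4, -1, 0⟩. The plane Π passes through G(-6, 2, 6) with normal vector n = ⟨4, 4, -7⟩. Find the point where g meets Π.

(4, -8, 6)

Π: n·r = n·G gives 4x + 4y - 7z = -58.
Substitute r = (-8, -5, 6) + t(4, -1, 0) into the plane: -94 + 12t = -58, so t = 3.
Intersection: (-8, -5, 6) + 3·(4, -1, 0) = (4, -8, 6).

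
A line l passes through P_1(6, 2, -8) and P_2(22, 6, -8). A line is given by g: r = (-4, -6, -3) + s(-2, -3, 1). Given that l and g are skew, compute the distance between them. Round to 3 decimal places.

2.589

A direction vector for l is P_2 − P_1 = (16, 4, 0).
Common perpendicular direction n = (16, 4, 0) × (-2, -3, 1) = (4, -16, -40).
With w = (-4, -6, -3) − (6, 2, -8) = (-10, -8, 5), w · n = -112.
Distance = |w · n| / |n| = |-112| / √1872 ≈ 2.589.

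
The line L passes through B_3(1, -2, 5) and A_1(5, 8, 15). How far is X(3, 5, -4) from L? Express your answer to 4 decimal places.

11.5470

A direction vector for L is A_1 − B_3 = (4, 10, 10).
Taking (1, -2, 5) on L with direction v = (4, 10, 10): w = X − (1, -2, 5) = (2, 7, -9), and w × v = (160, -56, -8).
Distance = |w × v| / |v| = √28800 / √216 ≈ 11.5470.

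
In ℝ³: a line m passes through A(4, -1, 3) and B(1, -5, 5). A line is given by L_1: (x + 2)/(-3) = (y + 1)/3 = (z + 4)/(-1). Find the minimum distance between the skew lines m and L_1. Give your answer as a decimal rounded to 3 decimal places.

A direction vector for m is B − A = (-3, -4, 2).
L_1 has direction (-3, 3, -1) through (-2, -1, -4).
Common perpendicular direction n = (-3, -4, 2) × (-3, 3, -1) = (-2, -9, -21).
With w = (-2, -1, -4) − (4, -1, 3) = (-6, 0, -7), w · n = 159.
Distance = |w · n| / |n| = |159| / √526 ≈ 6.933.

6.933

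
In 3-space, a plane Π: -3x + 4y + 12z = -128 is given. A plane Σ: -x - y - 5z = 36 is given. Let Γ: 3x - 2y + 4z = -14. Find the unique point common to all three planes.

Solving the 3×3 linear system -3x + 4y + 12z = -128, -x - y - 5z = 36, 3x - 2y + 4z = -14 (e.g. by elimination or Cramer's rule, determinant = 58) gives (8, 1, -9).

(8, 1, -9)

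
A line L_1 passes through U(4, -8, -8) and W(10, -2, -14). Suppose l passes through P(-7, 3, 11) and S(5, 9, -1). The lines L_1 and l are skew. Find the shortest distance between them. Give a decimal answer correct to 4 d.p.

A direction vector for L_1 is W − U = (6, 6, -6).
A direction vector for l is S − P = (12, 6, -12).
Common perpendicular direction n = (6, 6, -6) × (12, 6, -12) = (-36, 0, -36).
With w = (-7, 3, 11) − (4, -8, -8) = (-11, 11, 19), w · n = -288.
Distance = |w · n| / |n| = |-288| / √2592 ≈ 5.6569.

5.6569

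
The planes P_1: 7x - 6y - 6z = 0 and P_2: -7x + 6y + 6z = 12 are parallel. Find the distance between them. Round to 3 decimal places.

Rescale P_2 by 1/(-1): 7x - 6y - 6z = -12. Then distance = |0 − (-12)| / √121 ≈ 1.091.

1.091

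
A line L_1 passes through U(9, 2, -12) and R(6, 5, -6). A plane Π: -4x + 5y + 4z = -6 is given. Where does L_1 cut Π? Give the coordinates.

A direction vector for L_1 is R − U = (-3, 3, 6).
Substitute r = (9, 2, -12) + t(-3, 3, 6) into the plane: -74 + 51t = -6, so t = 4/3.
Intersection: (9, 2, -12) + (4/3)·(-3, 3, 6) = (5, 6, -4).

(5, 6, -4)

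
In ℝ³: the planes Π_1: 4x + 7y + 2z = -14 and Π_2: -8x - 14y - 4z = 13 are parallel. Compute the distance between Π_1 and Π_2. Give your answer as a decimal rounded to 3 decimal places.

0.903

Rescale Π_2 by 1/(-2): 4x + 7y + 2z = -13/2. Then distance = |-14 − (-13/2)| / √69 ≈ 0.903.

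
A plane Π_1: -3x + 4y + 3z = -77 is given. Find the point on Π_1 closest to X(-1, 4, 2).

Foot = X − λn with λ = (n·X − d)/|n|² = (25 − (-77))/34 = 3.
Foot = (-1, 4, 2) − 3·(-3, 4, 3) = (8, -8, -7).

(8, -8, -7)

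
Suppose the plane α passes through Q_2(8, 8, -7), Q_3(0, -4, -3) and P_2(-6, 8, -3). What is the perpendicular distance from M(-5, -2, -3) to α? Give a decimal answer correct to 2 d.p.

Q_2Q_3 = (-8, -12, 4), Q_2P_2 = (-14, 0, 4); a normal to α is Q_2Q_3 × Q_2P_2 = (-48, -24, -168).
Using Q_2: α has equation -48x - 24y - 168z = 600.
n·M − d = (-48)·(-5) + (-24)·(-2) + (-168)·(-3) − 600 = 192; |n| = √31104.
Distance = |192| / √31104 = 192/√31104 ≈ 1.09.

1.09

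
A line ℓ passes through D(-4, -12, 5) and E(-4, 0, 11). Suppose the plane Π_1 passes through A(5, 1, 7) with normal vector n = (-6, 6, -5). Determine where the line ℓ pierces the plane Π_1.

(-4, -8, 7)

A direction vector for ℓ is E − D = (0, 12, 6).
Π_1: n·r = n·A gives -6x + 6y - 5z = -59.
Substitute r = (-4, -12, 5) + t(0, 12, 6) into the plane: -73 + 42t = -59, so t = 1/3.
Intersection: (-4, -12, 5) + (1/3)·(0, 12, 6) = (-4, -8, 7).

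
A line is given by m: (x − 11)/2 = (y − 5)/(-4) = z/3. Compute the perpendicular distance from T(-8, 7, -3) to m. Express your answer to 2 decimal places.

16.42

m has direction (2, -4, 3) through (11, 5, 0).
Taking (11, 5, 0) on m with direction v = (2, -4, 3): w = T − (11, 5, 0) = (-19, 2, -3), and w × v = (-6, 51, 72).
Distance = |w × v| / |v| = √7821 / √29 ≈ 16.42.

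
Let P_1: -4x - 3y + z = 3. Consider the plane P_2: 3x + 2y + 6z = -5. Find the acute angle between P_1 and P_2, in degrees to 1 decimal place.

cos θ = |n₁·n₂| / (|n₁||n₂|) = |-12| / (√26 · √49).
θ = arccos(0.33620) ≈ 70.4°.

70.4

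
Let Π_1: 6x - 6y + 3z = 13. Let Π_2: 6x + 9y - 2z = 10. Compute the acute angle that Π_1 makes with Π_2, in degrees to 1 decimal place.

76.0

cos θ = |n₁·n₂| / (|n₁||n₂|) = |-24| / (√81 · √121).
θ = arccos(0.24242) ≈ 76.0°.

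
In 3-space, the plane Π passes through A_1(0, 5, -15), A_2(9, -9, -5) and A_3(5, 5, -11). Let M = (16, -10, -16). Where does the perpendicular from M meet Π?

(8, -8, -6)

A_1A_2 = (9, -14, 10), A_1A_3 = (5, 0, 4); a normal to Π is A_1A_2 × A_1A_3 = (-56, 14, 70).
Using A_1: Π has equation -56x + 14y + 70z = -980.
Foot = M − λn with λ = (n·M − d)/|n|² = (-2156 − (-980))/8232 = -1/7.
Foot = (16, -10, -16) − (-1/7)·(-56, 14, 70) = (8, -8, -6).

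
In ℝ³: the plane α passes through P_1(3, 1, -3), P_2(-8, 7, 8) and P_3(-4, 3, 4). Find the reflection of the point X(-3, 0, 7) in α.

P_1P_2 = (-11, 6, 11), P_1P_3 = (-7, 2, 7); a normal to α is P_1P_2 × P_1P_3 = (20, 0, 20).
Using P_1: α has equation 20x + 20z = 0.
λ = (n·X − d)/|n|² = (80 − 0)/800 = 1/10.
Reflection = X − 2λn = (-3, 0, 7) − (1/5)·(20, 0, 20) = (-7, 0, 3).

(-7, 0, 3)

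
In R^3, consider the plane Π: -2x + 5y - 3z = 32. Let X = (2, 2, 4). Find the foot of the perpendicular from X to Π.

Foot = X − λn with λ = (n·X − d)/|n|² = (-6 − 32)/38 = -1.
Foot = (2, 2, 4) − (-1)·(-2, 5, -3) = (0, 7, 1).

(0, 7, 1)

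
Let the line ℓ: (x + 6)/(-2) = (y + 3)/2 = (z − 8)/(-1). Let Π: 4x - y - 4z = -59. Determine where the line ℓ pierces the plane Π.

ℓ has direction (-2, 2, -1) through (-6, -3, 8).
Substitute r = (-6, -3, 8) + t(-2, 2, -1) into the plane: -53 + (-6)t = -59, so t = 1.
Intersection: (-6, -3, 8) + 1·(-2, 2, -1) = (-8, -1, 7).

(-8, -1, 7)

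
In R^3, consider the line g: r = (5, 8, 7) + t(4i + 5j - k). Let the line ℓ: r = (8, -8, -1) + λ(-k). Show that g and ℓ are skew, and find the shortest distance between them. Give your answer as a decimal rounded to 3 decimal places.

12.338

Common perpendicular direction n = (4, 5, -1) × (0, 0, -1) = (-5, 4, 0).
With w = (8, -8, -1) − (5, 8, 7) = (3, -16, -8), w · n = -79.
Since n ≠ 0 the lines are not parallel, and w · n = -79 ≠ 0 so they do not intersect; hence they are skew.
Distance = |w · n| / |n| = |-79| / √41 ≈ 12.338.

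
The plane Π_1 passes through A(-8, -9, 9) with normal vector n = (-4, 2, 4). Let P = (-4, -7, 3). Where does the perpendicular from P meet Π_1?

(-8, -5, 7)

Π_1: n·r = n·A gives -4x + 2y + 4z = 50.
Foot = P − λn with λ = (n·P − d)/|n|² = (14 − 50)/36 = -1.
Foot = (-4, -7, 3) − (-1)·(-4, 2, 4) = (-8, -5, 7).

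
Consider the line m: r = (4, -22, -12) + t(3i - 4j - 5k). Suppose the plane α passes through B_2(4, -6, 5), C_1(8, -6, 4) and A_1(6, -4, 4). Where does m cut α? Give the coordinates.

(-8, -6, 8)

B_2C_1 = (4, 0, -1), B_2A_1 = (2, 2, -1); a normal to α is B_2C_1 × B_2A_1 = (2, 2, 8).
Using B_2: α has equation 2x + 2y + 8z = 36.
Substitute r = (4, -22, -12) + t(3, -4, -5) into the plane: -132 + (-42)t = 36, so t = -4.
Intersection: (4, -22, -12) + (-4)·(3, -4, -5) = (-8, -6, 8).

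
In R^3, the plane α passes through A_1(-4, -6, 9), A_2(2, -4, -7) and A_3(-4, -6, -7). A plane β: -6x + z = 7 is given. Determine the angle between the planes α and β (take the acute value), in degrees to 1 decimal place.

A_1A_2 = (6, 2, -16), A_1A_3 = (0, 0, -16); a normal to α is A_1A_2 × A_1A_3 = (-32, 96, 0).
Using A_1: α has equation -32x + 96y = -448.
cos θ = |n₁·n₂| / (|n₁||n₂|) = |192| / (√10240 · √37).
θ = arccos(0.31193) ≈ 71.8°.

71.8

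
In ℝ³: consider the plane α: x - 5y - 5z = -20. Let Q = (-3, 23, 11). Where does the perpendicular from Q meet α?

(0, 8, -4)

Foot = Q − λn with λ = (n·Q − d)/|n|² = (-173 − (-20))/51 = -3.
Foot = (-3, 23, 11) − (-3)·(1, -5, -5) = (0, 8, -4).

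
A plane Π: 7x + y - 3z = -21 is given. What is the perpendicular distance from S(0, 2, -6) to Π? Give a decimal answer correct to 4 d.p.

n·S − d = (7)·(0) + (1)·(2) + (-3)·(-6) − (-21) = 41; |n| = √59.
Distance = |41| / √59 = 41/√59 ≈ 5.3377.

5.3377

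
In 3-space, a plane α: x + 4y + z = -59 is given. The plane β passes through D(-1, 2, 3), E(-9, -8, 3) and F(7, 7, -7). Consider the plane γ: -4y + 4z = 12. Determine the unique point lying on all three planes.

DE = (-8, -10, 0), DF = (8, 5, -10); a normal to β is DE × DF = (100, -80, 40).
Using D: β has equation 100x - 80y + 40z = -140.
Solving the 3×3 linear system x + 4y + z = -59, 100x - 80y + 40z = -140, -4y + 4z = 12 (e.g. by elimination or Cramer's rule, determinant = -2160) gives (-7, -11, -8).

(-7, -11, -8)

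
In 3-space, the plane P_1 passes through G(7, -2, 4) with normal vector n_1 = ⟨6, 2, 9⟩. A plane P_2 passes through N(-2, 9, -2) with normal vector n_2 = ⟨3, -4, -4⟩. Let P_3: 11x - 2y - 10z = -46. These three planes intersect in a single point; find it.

(2, 4, 6)

P_1: n_1·r = n_1·G gives 6x + 2y + 9z = 74.
P_2: n_2·r = n_2·N gives 3x - 4y - 4z = -34.
Solving the 3×3 linear system 6x + 2y + 9z = 74, 3x - 4y - 4z = -34, 11x - 2y - 10z = -46 (e.g. by elimination or Cramer's rule, determinant = 506) gives (2, 4, 6).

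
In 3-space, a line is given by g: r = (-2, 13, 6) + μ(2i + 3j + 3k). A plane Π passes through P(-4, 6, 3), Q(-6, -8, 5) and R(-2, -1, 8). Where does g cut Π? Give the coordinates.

PQ = (-2, -14, 2), PR = (2, -7, 5); a normal to Π is PQ × PR = (-56, 14, 42).
Using P: Π has equation -56x + 14y + 42z = 434.
Substitute r = (-2, 13, 6) + t(2, 3, 3) into the plane: 546 + 56t = 434, so t = -2.
Intersection: (-2, 13, 6) + (-2)·(2, 3, 3) = (-6, 7, 0).

(-6, 7, 0)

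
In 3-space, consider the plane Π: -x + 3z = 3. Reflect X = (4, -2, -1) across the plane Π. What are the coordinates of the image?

(2, -2, 5)

λ = (n·X − d)/|n|² = (-7 − 3)/10 = -1.
Reflection = X − 2λn = (4, -2, -1) − (-2)·(-1, 0, 3) = (2, -2, 5).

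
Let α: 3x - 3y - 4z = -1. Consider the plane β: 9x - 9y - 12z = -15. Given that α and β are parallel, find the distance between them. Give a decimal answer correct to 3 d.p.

0.686

Rescale β by 1/3: 3x - 3y - 4z = -5. Then distance = |-1 − (-5)| / √34 ≈ 0.686.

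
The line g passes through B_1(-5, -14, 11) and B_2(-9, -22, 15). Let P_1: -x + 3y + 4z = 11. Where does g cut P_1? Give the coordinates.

(-1, -6, 7)

A direction vector for g is B_2 − B_1 = (-4, -8, 4).
Substitute r = (-5, -14, 11) + t(-4, -8, 4) into the plane: 7 + (-4)t = 11, so t = -1.
Intersection: (-5, -14, 11) + (-1)·(-4, -8, 4) = (-1, -6, 7).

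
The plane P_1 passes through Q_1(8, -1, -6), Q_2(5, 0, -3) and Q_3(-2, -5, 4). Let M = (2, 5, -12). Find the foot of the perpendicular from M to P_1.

(8, 5, -6)

Q_1Q_2 = (-3, 1, 3), Q_1Q_3 = (-10, -4, 10); a normal to P_1 is Q_1Q_2 × Q_1Q_3 = (22, 0, 22).
Using Q_1: P_1 has equation 22x + 22z = 44.
Foot = M − λn with λ = (n·M − d)/|n|² = (-220 − 44)/968 = -3/11.
Foot = (2, 5, -12) − (-3/11)·(22, 0, 22) = (8, 5, -6).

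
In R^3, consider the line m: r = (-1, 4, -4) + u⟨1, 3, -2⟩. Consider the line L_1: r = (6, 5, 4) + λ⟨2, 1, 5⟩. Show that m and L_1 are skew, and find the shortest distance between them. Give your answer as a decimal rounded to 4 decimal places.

Common perpendicular direction n = (1, 3, -2) × (2, 1, 5) = (17, -9, -5).
With w = (6, 5, 4) − (-1, 4, -4) = (7, 1, 8), w · n = 70.
Since n ≠ 0 the lines are not parallel, and w · n = 70 ≠ 0 so they do not intersect; hence they are skew.
Distance = |w · n| / |n| = |70| / √395 ≈ 3.5221.

3.5221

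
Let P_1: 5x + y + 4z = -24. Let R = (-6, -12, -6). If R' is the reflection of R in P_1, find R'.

λ = (n·R − d)/|n|² = (-66 − (-24))/42 = -1.
Reflection = R − 2λn = (-6, -12, -6) − (-2)·(5, 1, 4) = (4, -10, 2).

(4, -10, 2)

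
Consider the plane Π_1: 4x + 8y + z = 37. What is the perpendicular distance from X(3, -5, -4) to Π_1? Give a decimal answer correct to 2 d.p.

n·X − d = (4)·(3) + (8)·(-5) + (1)·(-4) − 37 = -69; |n| = √81.
Distance = |-69| / √81 = 69/√81 ≈ 7.67.

7.67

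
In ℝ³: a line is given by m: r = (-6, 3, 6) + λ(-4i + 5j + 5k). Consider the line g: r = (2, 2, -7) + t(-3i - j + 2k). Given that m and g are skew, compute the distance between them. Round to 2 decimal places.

4.76

Common perpendicular direction n = (-4, 5, 5) × (-3, -1, 2) = (15, -7, 19).
With w = (2, 2, -7) − (-6, 3, 6) = (8, -1, -13), w · n = -120.
Distance = |w · n| / |n| = |-120| / √635 ≈ 4.76.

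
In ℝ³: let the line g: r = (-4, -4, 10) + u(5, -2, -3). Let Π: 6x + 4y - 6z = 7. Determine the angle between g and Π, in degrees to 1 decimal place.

43.8

sin θ = |n·v| / (|n||v|) = |40| / (√88 · √38) = 0.69171.
θ ≈ 43.8°.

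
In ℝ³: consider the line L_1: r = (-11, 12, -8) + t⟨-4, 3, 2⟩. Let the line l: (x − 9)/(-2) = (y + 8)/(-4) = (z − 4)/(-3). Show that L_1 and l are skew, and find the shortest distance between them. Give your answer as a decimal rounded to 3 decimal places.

20.719

l has direction (-2, -4, -3) through (9, -8, 4).
Common perpendicular direction n = (-4, 3, 2) × (-2, -4, -3) = (-1, -16, 22).
With w = (9, -8, 4) − (-11, 12, -8) = (20, -20, 12), w · n = 564.
Since n ≠ 0 the lines are not parallel, and w · n = 564 ≠ 0 so they do not intersect; hence they are skew.
Distance = |w · n| / |n| = |564| / √741 ≈ 20.719.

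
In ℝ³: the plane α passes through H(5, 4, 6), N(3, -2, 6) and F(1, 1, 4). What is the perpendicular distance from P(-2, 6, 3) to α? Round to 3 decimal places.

1.727

HN = (-2, -6, 0), HF = (-4, -3, -2); a normal to α is HN × HF = (12, -4, -18).
Using H: α has equation 12x - 4y - 18z = -64.
n·P − d = (12)·(-2) + (-4)·(6) + (-18)·(3) − (-64) = -38; |n| = √484.
Distance = |-38| / √484 = 38/√484 ≈ 1.727.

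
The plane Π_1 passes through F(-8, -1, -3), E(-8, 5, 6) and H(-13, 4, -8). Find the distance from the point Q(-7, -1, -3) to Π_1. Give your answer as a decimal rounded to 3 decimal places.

FE = (0, 6, 9), FH = (-5, 5, -5); a normal to Π_1 is FE × FH = (-75, -45, 30).
Using F: Π_1 has equation -75x - 45y + 30z = 555.
n·Q − d = (-75)·(-7) + (-45)·(-1) + (30)·(-3) − 555 = -75; |n| = √8550.
Distance = |-75| / √8550 = 75/√8550 ≈ 0.811.

0.811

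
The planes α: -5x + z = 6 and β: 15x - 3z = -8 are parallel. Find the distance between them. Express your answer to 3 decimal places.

0.654

Rescale β by 1/(-3): -5x + z = 8/3. Then distance = |6 − (8/3)| / √26 ≈ 0.654.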